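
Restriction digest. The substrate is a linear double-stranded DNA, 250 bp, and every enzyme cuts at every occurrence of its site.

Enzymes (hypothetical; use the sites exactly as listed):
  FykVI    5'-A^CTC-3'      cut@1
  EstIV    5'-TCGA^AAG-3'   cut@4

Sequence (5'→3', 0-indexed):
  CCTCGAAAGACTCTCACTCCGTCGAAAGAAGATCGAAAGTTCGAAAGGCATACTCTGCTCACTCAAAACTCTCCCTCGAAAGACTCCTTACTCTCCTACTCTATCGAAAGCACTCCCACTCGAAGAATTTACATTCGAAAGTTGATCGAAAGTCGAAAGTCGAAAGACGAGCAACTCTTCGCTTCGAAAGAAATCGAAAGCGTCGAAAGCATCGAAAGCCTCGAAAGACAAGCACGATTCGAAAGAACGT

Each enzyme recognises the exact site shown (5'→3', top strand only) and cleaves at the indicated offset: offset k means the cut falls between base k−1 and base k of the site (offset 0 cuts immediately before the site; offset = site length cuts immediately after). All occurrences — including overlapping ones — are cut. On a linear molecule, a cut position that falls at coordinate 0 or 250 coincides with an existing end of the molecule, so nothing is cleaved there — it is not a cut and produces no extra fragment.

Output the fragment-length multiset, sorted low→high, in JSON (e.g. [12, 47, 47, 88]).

[4,4,5,6,6,6,7,7,7,7,8,8,8,8,9,9,9,9,9,9,10,11,11,11,11,13,18,20]

Site scan:
  FykVI (ACTC, off=1): starts [9, 15, 51, 60, 67, 82, 89, 97, 111, 117, 173] → cuts [10, 16, 52, 61, 68, 83, 90, 98, 112, 118, 174]
  EstIV (TCGAAAG, off=4): starts [2, 21, 32, 40, 75, 103, 134, 145, 152, 159, 183, 193, 202, 211, 220, 238] → cuts [6, 25, 36, 44, 79, 107, 138, 149, 156, 163, 187, 197, 206, 215, 224, 242]

Pooled cuts: [6, 10, 16, 25, 36, 44, 52, 61, 68, 79, 83, 90, 98, 107, 112, 118, 138, 149, 156, 163, 174, 187, 197, 206, 215, 224, 242]

Fragment lengths:
  [0,6): 6 bp
  [6,10): 4 bp
  [10,16): 6 bp
  [16,25): 9 bp
  [25,36): 11 bp
  [36,44): 8 bp
  [44,52): 8 bp
  [52,61): 9 bp
  [61,68): 7 bp
  [68,79): 11 bp
  [79,83): 4 bp
  [83,90): 7 bp
  [90,98): 8 bp
  [98,107): 9 bp
  [107,112): 5 bp
  [112,118): 6 bp
  [118,138): 20 bp
  [138,149): 11 bp
  [149,156): 7 bp
  [156,163): 7 bp
  [163,174): 11 bp
  [174,187): 13 bp
  [187,197): 10 bp
  [197,206): 9 bp
  [206,215): 9 bp
  [215,224): 9 bp
  [224,242): 18 bp
  [242,250): 8 bp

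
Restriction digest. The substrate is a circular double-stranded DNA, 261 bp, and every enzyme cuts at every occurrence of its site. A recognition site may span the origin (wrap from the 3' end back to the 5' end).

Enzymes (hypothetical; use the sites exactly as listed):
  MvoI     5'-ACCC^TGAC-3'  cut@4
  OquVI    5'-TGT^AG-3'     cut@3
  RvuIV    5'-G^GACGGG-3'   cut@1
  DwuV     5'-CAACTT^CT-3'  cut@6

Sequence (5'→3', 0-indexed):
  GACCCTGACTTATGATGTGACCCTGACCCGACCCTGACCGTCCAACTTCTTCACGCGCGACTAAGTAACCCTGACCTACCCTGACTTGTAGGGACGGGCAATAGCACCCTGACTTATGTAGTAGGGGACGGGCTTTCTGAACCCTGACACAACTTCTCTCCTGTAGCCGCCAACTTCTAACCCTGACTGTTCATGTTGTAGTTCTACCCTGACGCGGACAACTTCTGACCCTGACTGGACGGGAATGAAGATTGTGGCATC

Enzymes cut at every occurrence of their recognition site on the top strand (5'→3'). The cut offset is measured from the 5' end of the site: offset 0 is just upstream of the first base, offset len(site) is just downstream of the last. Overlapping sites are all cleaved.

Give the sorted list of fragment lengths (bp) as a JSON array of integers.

[3,6,7,7,7,8,9,10,10,10,11,11,12,14,15,16,17,18,18,23,29]

Site scan:
  MvoI (ACCCTGAC, off=4): starts [1, 19, 30, 67, 77, 105, 140, 179, 205, 227] → cuts [5, 23, 34, 71, 81, 109, 144, 183, 209, 231]
  OquVI (TGTAG, off=3): starts [86, 116, 161, 196] → cuts [89, 119, 164, 199]
  RvuIV (GGACGGG, off=1): starts [91, 125, 236] → cuts [92, 126, 237]
  DwuV (CAACTTCT, off=6): starts [42, 149, 170, 218] → cuts [48, 155, 176, 224]

Pooled cuts: [5, 23, 34, 48, 71, 81, 89, 92, 109, 119, 126, 144, 155, 164, 176, 183, 199, 209, 224, 231, 237]

Fragment lengths:
  5→23: 18 bp
  23→34: 11 bp
  34→48: 14 bp
  48→71: 23 bp
  71→81: 10 bp
  81→89: 8 bp
  89→92: 3 bp
  92→109: 17 bp
  109→119: 10 bp
  119→126: 7 bp
  126→144: 18 bp
  144→155: 11 bp
  155→164: 9 bp
  164→176: 12 bp
  176→183: 7 bp
  183→199: 16 bp
  199→209: 10 bp
  209→224: 15 bp
  224→231: 7 bp
  231→237: 6 bp
  237→5 (wrap): 261-237+5 = 29 bp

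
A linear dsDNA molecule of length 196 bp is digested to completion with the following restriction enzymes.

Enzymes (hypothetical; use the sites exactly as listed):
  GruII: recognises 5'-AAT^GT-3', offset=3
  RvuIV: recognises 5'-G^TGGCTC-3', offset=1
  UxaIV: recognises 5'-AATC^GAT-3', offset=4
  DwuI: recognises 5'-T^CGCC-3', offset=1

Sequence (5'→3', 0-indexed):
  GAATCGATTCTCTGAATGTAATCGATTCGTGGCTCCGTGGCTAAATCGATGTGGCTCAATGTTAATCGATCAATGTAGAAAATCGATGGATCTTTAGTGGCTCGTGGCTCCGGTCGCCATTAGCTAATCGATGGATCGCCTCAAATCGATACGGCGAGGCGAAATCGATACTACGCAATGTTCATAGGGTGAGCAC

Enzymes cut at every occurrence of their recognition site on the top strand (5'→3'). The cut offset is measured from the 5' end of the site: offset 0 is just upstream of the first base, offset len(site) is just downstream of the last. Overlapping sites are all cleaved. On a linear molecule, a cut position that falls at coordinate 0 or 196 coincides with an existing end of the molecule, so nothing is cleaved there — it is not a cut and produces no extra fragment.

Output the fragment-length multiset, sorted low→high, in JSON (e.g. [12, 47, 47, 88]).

[4,5,6,6,7,7,7,7,9,10,10,11,12,13,13,15,17,18,19]

Scan for sites:
  GruII (AATGT, off=3): starts [14, 57, 71, 176] → cuts [17, 60, 74, 179]
  RvuIV (GTGGCTC, off=1): starts [28, 50, 96, 103] → cuts [29, 51, 97, 104]
  UxaIV (AATCGAT, off=4): starts [1, 19, 43, 63, 80, 125, 143, 162] → cuts [5, 23, 47, 67, 84, 129, 147, 166]
  DwuI (TCGCC, off=1): starts [113, 135] → cuts [114, 136]

All cut coordinates (distinct, sorted): [5, 17, 23, 29, 47, 51, 60, 67, 74, 84, 97, 104, 114, 129, 136, 147, 166, 179]

Fragments:
  [0,5): 5 bp
  [5,17): 12 bp
  [17,23): 6 bp
  [23,29): 6 bp
  [29,47): 18 bp
  [47,51): 4 bp
  [51,60): 9 bp
  [60,67): 7 bp
  [67,74): 7 bp
  [74,84): 10 bp
  [84,97): 13 bp
  [97,104): 7 bp
  [104,114): 10 bp
  [114,129): 15 bp
  [129,136): 7 bp
  [136,147): 11 bp
  [147,166): 19 bp
  [166,179): 13 bp
  [179,196): 17 bp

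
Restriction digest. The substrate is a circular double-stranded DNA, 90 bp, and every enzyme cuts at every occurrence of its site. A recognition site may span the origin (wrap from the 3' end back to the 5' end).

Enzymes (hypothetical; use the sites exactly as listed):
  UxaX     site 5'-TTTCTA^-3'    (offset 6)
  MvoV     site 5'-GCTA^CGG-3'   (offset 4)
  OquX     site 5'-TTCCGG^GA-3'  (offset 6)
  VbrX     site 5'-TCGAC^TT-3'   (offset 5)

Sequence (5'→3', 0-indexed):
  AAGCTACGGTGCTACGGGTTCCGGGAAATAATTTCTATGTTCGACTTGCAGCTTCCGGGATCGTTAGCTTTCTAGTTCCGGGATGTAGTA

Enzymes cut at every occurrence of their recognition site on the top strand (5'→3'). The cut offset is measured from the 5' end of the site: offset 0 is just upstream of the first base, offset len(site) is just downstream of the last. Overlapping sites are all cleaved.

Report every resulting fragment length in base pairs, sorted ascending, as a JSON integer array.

Site scan:
  UxaX TTTCTA/6: at [31, 68] ⇒ [37, 74]
  MvoV GCTACGG/4: at [2, 10] ⇒ [6, 14]
  OquX TTCCGGGA/6: at [18, 52, 75] ⇒ [24, 58, 81]
  VbrX TCGACTT/5: at [40] ⇒ [45]

Pooled cuts: [6, 14, 24, 37, 45, 58, 74, 81]

Fragments:
  6→14: 8 bp
  14→24: 10 bp
  24→37: 13 bp
  37→45: 8 bp
  45→58: 13 bp
  58→74: 16 bp
  74→81: 7 bp
  81→6 (wrap): 90-81+6 = 15 bp

[7,8,8,10,13,13,15,16]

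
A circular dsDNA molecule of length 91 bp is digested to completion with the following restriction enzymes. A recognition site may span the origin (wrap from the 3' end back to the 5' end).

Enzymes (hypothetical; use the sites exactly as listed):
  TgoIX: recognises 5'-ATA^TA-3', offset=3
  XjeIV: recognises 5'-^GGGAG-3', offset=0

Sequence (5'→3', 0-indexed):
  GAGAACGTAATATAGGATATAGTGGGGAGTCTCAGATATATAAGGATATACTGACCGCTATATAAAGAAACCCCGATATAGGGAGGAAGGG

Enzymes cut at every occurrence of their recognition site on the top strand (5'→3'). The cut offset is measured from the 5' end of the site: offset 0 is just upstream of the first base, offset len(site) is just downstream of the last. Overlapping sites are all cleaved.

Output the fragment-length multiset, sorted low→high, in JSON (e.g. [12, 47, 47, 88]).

Per-enzyme occurrences:
  TgoIX ATATA/3: at [9, 16, 35, 37, 45, 59, 75] ⇒ [12, 19, 38, 40, 48, 62, 78]
  XjeIV GGGAG/0: at [24, 80, 89] ⇒ [24, 80, 89]

All cut coordinates (distinct, sorted): [12, 19, 24, 38, 40, 48, 62, 78, 80, 89]

Fragment lengths:
  12→19: 7 bp
  19→24: 5 bp
  24→38: 14 bp
  38→40: 2 bp
  40→48: 8 bp
  48→62: 14 bp
  62→78: 16 bp
  78→80: 2 bp
  80→89: 9 bp
  89→12 (wrap): 91-89+12 = 14 bp

[2,2,5,7,8,9,14,14,14,16]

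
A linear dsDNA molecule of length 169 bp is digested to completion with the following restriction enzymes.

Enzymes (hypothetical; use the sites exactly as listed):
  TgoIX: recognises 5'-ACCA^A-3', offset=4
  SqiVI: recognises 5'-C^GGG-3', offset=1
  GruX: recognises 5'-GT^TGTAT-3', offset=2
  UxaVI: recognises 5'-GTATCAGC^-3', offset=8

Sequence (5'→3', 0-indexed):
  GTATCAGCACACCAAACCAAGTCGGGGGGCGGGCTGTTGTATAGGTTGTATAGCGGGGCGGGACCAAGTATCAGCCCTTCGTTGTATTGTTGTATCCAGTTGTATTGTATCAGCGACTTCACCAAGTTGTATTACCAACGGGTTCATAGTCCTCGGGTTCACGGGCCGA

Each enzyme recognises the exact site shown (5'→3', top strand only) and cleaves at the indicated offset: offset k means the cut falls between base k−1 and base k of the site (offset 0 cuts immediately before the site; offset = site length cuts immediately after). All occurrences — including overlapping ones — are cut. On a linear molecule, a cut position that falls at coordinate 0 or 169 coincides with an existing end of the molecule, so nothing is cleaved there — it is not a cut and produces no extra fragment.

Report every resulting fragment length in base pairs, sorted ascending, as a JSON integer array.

[2,3,4,5,5,6,7,7,7,7,7,8,8,8,8,9,9,10,10,10,14,15]

Scan for sites:
  TgoIX (ACCAA, off=4): starts [10, 15, 62, 120, 133] → cuts [14, 19, 66, 124, 137]
  SqiVI (CGGG, off=1): starts [22, 29, 53, 58, 138, 153, 161] → cuts [23, 30, 54, 59, 139, 154, 162]
  GruX (GTTGTAT, off=2): starts [35, 44, 80, 88, 98, 125] → cuts [37, 46, 82, 90, 100, 127]
  UxaVI (GTATCAGC, off=8): starts [0, 67, 106] → cuts [8, 75, 114]

Pooled cuts: [8, 14, 19, 23, 30, 37, 46, 54, 59, 66, 75, 82, 90, 100, 114, 124, 127, 137, 139, 154, 162]

Fragments:
  [0,8): 8 bp
  [8,14): 6 bp
  [14,19): 5 bp
  [19,23): 4 bp
  [23,30): 7 bp
  [30,37): 7 bp
  [37,46): 9 bp
  [46,54): 8 bp
  [54,59): 5 bp
  [59,66): 7 bp
  [66,75): 9 bp
  [75,82): 7 bp
  [82,90): 8 bp
  [90,100): 10 bp
  [100,114): 14 bp
  [114,124): 10 bp
  [124,127): 3 bp
  [127,137): 10 bp
  [137,139): 2 bp
  [139,154): 15 bp
  [154,162): 8 bp
  [162,169): 7 bp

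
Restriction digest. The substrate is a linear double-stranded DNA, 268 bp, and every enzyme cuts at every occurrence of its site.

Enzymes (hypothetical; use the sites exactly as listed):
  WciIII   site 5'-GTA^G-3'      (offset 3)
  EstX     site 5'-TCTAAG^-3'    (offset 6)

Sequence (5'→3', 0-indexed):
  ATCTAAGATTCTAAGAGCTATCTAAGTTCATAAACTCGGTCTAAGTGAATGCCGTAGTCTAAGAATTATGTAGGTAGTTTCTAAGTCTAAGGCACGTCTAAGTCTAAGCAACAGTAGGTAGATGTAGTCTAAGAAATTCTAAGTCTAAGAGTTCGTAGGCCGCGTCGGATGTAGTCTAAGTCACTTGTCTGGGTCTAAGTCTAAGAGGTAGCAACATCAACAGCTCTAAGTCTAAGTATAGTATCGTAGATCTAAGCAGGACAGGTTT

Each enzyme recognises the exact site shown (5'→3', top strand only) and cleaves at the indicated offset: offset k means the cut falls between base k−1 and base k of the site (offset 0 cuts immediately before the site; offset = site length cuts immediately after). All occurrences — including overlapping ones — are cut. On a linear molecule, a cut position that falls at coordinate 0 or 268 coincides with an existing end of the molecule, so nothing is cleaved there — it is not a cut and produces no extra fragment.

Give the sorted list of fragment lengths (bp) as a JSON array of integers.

Site scan:
  WciIII GTAG/3: at [53, 69, 73, 113, 117, 123, 154, 170, 207, 245] ⇒ [56, 72, 76, 116, 120, 126, 157, 173, 210, 248]
  EstX TCTAAG/6: at [1, 9, 20, 39, 57, 79, 85, 96, 102, 127, 137, 143, 174, 193, 199, 224, 230, 250] ⇒ [7, 15, 26, 45, 63, 85, 91, 102, 108, 133, 143, 149, 180, 199, 205, 230, 236, 256]

All cut coordinates (distinct, sorted): [7, 15, 26, 45, 56, 63, 72, 76, 85, 91, 102, 108, 116, 120, 126, 133, 143, 149, 157, 173, 180, 199, 205, 210, 230, 236, 248, 256]

Fragment lengths:
  [0,7): 7 bp
  [7,15): 8 bp
  [15,26): 11 bp
  [26,45): 19 bp
  [45,56): 11 bp
  [56,63): 7 bp
  [63,72): 9 bp
  [72,76): 4 bp
  [76,85): 9 bp
  [85,91): 6 bp
  [91,102): 11 bp
  [102,108): 6 bp
  [108,116): 8 bp
  [116,120): 4 bp
  [120,126): 6 bp
  [126,133): 7 bp
  [133,143): 10 bp
  [143,149): 6 bp
  [149,157): 8 bp
  [157,173): 16 bp
  [173,180): 7 bp
  [180,199): 19 bp
  [199,205): 6 bp
  [205,210): 5 bp
  [210,230): 20 bp
  [230,236): 6 bp
  [236,248): 12 bp
  [248,256): 8 bp
  [256,268): 12 bp

[4,4,5,6,6,6,6,6,6,7,7,7,7,8,8,8,8,9,9,10,11,11,11,12,12,16,19,19,20]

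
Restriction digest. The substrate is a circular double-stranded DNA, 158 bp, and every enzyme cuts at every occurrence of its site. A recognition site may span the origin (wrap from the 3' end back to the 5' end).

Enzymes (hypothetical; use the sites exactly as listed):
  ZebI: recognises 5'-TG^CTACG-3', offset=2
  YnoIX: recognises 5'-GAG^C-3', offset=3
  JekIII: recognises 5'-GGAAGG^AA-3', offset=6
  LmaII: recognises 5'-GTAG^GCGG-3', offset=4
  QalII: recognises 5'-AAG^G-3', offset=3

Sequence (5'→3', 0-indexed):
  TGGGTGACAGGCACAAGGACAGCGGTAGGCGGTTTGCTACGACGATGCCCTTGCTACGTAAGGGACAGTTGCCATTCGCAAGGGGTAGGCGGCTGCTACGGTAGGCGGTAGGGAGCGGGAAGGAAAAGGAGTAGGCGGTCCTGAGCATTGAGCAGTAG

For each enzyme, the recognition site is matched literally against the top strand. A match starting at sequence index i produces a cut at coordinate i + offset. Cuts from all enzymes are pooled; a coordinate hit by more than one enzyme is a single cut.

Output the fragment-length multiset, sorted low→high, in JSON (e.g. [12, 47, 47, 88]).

[1,5,6,6,7,7,7,8,9,9,11,11,11,17,20,23]

Scan for sites:
  ZebI TGCTACG/2: at [34, 51, 93] ⇒ [36, 53, 95]
  YnoIX GAGC/3: at [112, 142, 149] ⇒ [115, 145, 152]
  JekIII GGAAGGAA/6: at [117] ⇒ [123]
  LmaII GTAGGCGG/4: at [24, 84, 100, 130] ⇒ [28, 88, 104, 134]
  QalII AAGG/3: at [14, 59, 79, 119, 125] ⇒ [17, 62, 82, 122, 128]

All cut coordinates (distinct, sorted): [17, 28, 36, 53, 62, 82, 88, 95, 104, 115, 122, 123, 128, 134, 145, 152]

Fragments:
  17→28: 11 bp
  28→36: 8 bp
  36→53: 17 bp
  53→62: 9 bp
  62→82: 20 bp
  82→88: 6 bp
  88→95: 7 bp
  95→104: 9 bp
  104→115: 11 bp
  115→122: 7 bp
  122→123: 1 bp
  123→128: 5 bp
  128→134: 6 bp
  134→145: 11 bp
  145→152: 7 bp
  152→17 (wrap): 158-152+17 = 23 bp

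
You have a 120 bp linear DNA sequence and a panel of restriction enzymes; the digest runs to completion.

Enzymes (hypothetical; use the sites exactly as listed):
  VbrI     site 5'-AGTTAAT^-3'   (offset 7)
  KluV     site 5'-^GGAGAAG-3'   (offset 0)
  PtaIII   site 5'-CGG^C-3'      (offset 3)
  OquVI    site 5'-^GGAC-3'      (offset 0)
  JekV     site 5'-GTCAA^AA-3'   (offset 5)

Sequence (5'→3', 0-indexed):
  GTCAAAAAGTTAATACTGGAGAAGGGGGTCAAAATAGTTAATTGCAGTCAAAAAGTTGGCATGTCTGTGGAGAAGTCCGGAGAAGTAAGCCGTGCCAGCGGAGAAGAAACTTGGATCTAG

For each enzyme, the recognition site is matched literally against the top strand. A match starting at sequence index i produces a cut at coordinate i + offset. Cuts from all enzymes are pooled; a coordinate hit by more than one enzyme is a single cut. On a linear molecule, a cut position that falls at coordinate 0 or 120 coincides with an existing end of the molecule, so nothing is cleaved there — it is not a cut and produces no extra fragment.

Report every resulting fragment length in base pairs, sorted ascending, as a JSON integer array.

Site scan:
  VbrI (AGTTAAT, off=7): starts [7, 35] → cuts [14, 42]
  KluV (GGAGAAG, off=0): starts [17, 68, 78, 99] → cuts [17, 68, 78, 99]
  PtaIII (CGGC, off=3): no sites
  OquVI (GGAC, off=0): no sites
  JekV (GTCAAAA, off=5): starts [0, 27, 46] → cuts [5, 32, 51]

Pooled cuts: [5, 14, 17, 32, 42, 51, 68, 78, 99]

Fragments:
  [0,5): 5 bp
  [5,14): 9 bp
  [14,17): 3 bp
  [17,32): 15 bp
  [32,42): 10 bp
  [42,51): 9 bp
  [51,68): 17 bp
  [68,78): 10 bp
  [78,99): 21 bp
  [99,120): 21 bp

[3,5,9,9,10,10,15,17,21,21]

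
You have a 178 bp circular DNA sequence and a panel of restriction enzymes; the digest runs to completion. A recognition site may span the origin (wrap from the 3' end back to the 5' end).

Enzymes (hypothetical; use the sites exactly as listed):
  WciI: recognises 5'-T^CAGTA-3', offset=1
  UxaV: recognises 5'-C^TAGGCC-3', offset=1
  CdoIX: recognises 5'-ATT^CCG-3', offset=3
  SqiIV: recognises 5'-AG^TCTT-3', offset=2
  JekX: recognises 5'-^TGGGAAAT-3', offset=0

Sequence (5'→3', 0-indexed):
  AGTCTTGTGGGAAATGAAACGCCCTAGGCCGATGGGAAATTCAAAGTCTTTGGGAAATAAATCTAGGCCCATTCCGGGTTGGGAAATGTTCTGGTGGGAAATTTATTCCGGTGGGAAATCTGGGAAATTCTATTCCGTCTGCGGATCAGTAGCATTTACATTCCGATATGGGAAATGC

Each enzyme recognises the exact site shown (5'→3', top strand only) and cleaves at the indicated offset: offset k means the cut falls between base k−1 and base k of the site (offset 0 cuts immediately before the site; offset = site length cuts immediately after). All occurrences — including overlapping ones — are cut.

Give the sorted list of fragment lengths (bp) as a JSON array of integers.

Scan for sites:
  WciI (TCAGTA, off=1): starts [145] → cuts [146]
  UxaV (CTAGGCC, off=1): starts [23, 62] → cuts [24, 63]
  CdoIX (ATTCCG, off=3): starts [70, 104, 131, 159] → cuts [73, 107, 134, 162]
  SqiIV (AGTCTT, off=2): starts [0, 44] → cuts [2, 46]
  JekX (TGGGAAAT, off=0): starts [7, 32, 50, 79, 94, 111, 120, 168] → cuts [7, 32, 50, 79, 94, 111, 120, 168]

All cut coordinates (distinct, sorted): [2, 7, 24, 32, 46, 50, 63, 73, 79, 94, 107, 111, 120, 134, 146, 162, 168]

Fragments:
  2→7: 5 bp
  7→24: 17 bp
  24→32: 8 bp
  32→46: 14 bp
  46→50: 4 bp
  50→63: 13 bp
  63→73: 10 bp
  73→79: 6 bp
  79→94: 15 bp
  94→107: 13 bp
  107→111: 4 bp
  111→120: 9 bp
  120→134: 14 bp
  134→146: 12 bp
  146→162: 16 bp
  162→168: 6 bp
  168→2 (wrap): 178-168+2 = 12 bp

[4,4,5,6,6,8,9,10,12,12,13,13,14,14,15,16,17]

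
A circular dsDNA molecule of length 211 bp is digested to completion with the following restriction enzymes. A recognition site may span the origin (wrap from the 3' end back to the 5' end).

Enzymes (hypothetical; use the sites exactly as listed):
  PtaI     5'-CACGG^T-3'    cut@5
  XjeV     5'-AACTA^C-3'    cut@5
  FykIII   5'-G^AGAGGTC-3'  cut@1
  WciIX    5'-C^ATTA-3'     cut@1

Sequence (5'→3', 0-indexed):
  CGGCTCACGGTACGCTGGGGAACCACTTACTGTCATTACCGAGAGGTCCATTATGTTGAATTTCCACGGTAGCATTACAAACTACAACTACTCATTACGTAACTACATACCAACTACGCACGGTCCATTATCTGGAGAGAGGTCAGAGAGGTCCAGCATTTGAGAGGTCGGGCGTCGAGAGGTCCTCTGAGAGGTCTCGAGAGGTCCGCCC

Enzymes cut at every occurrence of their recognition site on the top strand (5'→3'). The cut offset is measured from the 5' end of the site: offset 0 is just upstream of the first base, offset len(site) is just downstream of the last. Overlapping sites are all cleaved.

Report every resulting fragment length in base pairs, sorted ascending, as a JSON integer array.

Site scan:
  PtaI (CACGGT, off=5): starts [5, 64, 118] → cuts [10, 69, 123]
  XjeV (AACTAC, off=5): starts [79, 85, 100, 111] → cuts [84, 90, 105, 116]
  FykIII (GAGAGGTC, off=1): starts [40, 136, 145, 161, 176, 188, 198] → cuts [41, 137, 146, 162, 177, 189, 199]
  WciIX (CATTA, off=1): starts [33, 48, 72, 92, 125] → cuts [34, 49, 73, 93, 126]

Pooled cuts: [10, 34, 41, 49, 69, 73, 84, 90, 93, 105, 116, 123, 126, 137, 146, 162, 177, 189, 199]

Fragments:
  10→34: 24 bp
  34→41: 7 bp
  41→49: 8 bp
  49→69: 20 bp
  69→73: 4 bp
  73→84: 11 bp
  84→90: 6 bp
  90→93: 3 bp
  93→105: 12 bp
  105→116: 11 bp
  116→123: 7 bp
  123→126: 3 bp
  126→137: 11 bp
  137→146: 9 bp
  146→162: 16 bp
  162→177: 15 bp
  177→189: 12 bp
  189→199: 10 bp
  199→10 (wrap): 211-199+10 = 22 bp

[3,3,4,6,7,7,8,9,10,11,11,11,12,12,15,16,20,22,24]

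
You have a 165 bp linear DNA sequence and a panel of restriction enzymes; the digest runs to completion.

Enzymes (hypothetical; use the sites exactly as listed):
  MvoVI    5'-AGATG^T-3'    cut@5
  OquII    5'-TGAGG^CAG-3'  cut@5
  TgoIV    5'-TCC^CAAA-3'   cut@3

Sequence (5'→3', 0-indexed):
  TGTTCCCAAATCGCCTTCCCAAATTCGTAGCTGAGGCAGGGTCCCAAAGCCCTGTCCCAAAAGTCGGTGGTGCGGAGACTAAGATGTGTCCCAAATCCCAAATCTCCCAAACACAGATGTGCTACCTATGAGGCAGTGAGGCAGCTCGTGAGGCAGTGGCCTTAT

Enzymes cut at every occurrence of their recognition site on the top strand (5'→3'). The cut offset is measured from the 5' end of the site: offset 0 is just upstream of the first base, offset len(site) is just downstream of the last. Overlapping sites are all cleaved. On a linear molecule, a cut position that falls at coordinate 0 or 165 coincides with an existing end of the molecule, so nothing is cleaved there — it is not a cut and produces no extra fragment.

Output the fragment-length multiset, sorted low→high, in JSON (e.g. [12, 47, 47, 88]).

Per-enzyme occurrences:
  MvoVI (AGATGT, off=5): starts [81, 114] → cuts [86, 119]
  OquII (TGAGGCAG, off=5): starts [31, 128, 136, 148] → cuts [36, 133, 141, 153]
  TgoIV (TCCCAAA, off=3): starts [3, 16, 41, 54, 88, 95, 104] → cuts [6, 19, 44, 57, 91, 98, 107]

Pooled cuts: [6, 19, 36, 44, 57, 86, 91, 98, 107, 119, 133, 141, 153]

Fragment lengths:
  [0,6): 6 bp
  [6,19): 13 bp
  [19,36): 17 bp
  [36,44): 8 bp
  [44,57): 13 bp
  [57,86): 29 bp
  [86,91): 5 bp
  [91,98): 7 bp
  [98,107): 9 bp
  [107,119): 12 bp
  [119,133): 14 bp
  [133,141): 8 bp
  [141,153): 12 bp
  [153,165): 12 bp

[5,6,7,8,8,9,12,12,12,13,13,14,17,29]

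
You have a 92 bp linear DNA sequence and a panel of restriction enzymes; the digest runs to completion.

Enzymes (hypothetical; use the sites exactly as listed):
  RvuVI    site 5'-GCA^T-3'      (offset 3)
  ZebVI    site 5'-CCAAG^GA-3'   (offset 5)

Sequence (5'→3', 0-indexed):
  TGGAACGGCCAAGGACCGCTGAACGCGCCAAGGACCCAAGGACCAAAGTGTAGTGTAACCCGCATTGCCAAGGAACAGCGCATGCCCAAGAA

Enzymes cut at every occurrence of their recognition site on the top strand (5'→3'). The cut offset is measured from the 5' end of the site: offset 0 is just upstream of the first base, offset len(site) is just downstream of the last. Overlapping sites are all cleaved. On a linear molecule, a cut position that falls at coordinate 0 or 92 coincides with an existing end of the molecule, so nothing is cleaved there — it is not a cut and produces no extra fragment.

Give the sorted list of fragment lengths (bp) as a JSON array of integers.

[8,8,10,10,13,19,24]

Site scan:
  RvuVI GCAT/3: at [61, 79] ⇒ [64, 82]
  ZebVI CCAAGGA/5: at [8, 27, 35, 67] ⇒ [13, 32, 40, 72]

All cut coordinates (distinct, sorted): [13, 32, 40, 64, 72, 82]

Fragment lengths:
  [0,13): 13 bp
  [13,32): 19 bp
  [32,40): 8 bp
  [40,64): 24 bp
  [64,72): 8 bp
  [72,82): 10 bp
  [82,92): 10 bp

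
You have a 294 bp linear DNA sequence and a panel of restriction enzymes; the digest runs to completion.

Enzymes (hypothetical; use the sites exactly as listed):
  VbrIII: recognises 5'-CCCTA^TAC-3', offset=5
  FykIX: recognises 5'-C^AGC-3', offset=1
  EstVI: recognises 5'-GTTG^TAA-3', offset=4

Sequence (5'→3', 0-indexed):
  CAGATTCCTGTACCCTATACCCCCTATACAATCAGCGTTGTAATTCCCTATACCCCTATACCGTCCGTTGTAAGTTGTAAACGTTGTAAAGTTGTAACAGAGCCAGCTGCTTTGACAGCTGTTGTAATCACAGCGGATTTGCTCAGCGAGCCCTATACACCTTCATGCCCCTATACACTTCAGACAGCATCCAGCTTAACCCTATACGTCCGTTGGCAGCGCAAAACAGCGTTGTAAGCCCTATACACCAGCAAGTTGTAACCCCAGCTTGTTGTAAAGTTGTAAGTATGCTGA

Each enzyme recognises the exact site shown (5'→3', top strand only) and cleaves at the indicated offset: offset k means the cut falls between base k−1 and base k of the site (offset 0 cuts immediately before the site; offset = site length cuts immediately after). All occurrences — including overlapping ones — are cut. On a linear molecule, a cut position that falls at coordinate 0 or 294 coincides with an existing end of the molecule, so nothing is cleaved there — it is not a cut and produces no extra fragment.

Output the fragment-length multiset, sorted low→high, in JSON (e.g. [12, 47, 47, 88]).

[6,7,7,7,7,7,7,7,8,8,8,8,9,9,9,9,9,10,10,10,11,12,12,12,12,12,13,13,17,18]

Per-enzyme occurrences:
  VbrIII (CCCTATAC, off=5): starts [12, 21, 45, 53, 150, 168, 199, 238] → cuts [17, 26, 50, 58, 155, 173, 204, 243]
  FykIX (CAGC, off=1): starts [32, 103, 115, 130, 143, 184, 191, 216, 226, 248, 264] → cuts [33, 104, 116, 131, 144, 185, 192, 217, 227, 249, 265]
  EstVI (GTTGTAA, off=4): starts [36, 66, 73, 82, 90, 120, 230, 254, 270, 278] → cuts [40, 70, 77, 86, 94, 124, 234, 258, 274, 282]

All cut coordinates (distinct, sorted): [17, 26, 33, 40, 50, 58, 70, 77, 86, 94, 104, 116, 124, 131, 144, 155, 173, 185, 192, 204, 217, 227, 234, 243, 249, 258, 265, 274, 282]

Fragments:
  [0,17): 17 bp
  [17,26): 9 bp
  [26,33): 7 bp
  [33,40): 7 bp
  [40,50): 10 bp
  [50,58): 8 bp
  [58,70): 12 bp
  [70,77): 7 bp
  [77,86): 9 bp
  [86,94): 8 bp
  [94,104): 10 bp
  [104,116): 12 bp
  [116,124): 8 bp
  [124,131): 7 bp
  [131,144): 13 bp
  [144,155): 11 bp
  [155,173): 18 bp
  [173,185): 12 bp
  [185,192): 7 bp
  [192,204): 12 bp
  [204,217): 13 bp
  [217,227): 10 bp
  [227,234): 7 bp
  [234,243): 9 bp
  [243,249): 6 bp
  [249,258): 9 bp
  [258,265): 7 bp
  [265,274): 9 bp
  [274,282): 8 bp
  [282,294): 12 bp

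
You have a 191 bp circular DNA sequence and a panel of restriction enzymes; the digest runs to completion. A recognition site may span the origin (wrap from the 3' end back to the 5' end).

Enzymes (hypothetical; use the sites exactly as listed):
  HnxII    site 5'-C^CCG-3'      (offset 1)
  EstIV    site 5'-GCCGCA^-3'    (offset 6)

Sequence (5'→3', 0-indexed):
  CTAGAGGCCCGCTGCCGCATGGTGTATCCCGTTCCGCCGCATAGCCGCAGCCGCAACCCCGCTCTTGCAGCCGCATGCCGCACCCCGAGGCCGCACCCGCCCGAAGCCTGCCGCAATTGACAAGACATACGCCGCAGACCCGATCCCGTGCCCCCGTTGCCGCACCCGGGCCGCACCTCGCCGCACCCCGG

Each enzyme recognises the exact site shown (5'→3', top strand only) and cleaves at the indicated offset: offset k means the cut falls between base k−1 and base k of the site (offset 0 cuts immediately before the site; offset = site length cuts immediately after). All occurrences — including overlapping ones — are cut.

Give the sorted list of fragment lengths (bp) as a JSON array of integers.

[1,1,2,2,3,3,4,6,6,7,8,8,9,10,10,11,11,11,12,13,15,17,21]

Per-enzyme occurrences:
  HnxII (CCCG, off=1): starts [7, 27, 57, 83, 95, 99, 138, 144, 152, 164, 186] → cuts [8, 28, 58, 84, 96, 100, 139, 145, 153, 165, 187]
  EstIV (GCCGCA, off=6): starts [13, 35, 43, 49, 69, 76, 89, 109, 130, 158, 169, 179] → cuts [19, 41, 49, 55, 75, 82, 95, 115, 136, 164, 175, 185]

All cut coordinates (distinct, sorted): [8, 19, 28, 41, 49, 55, 58, 75, 82, 84, 95, 96, 100, 115, 136, 139, 145, 153, 164, 165, 175, 185, 187]

Fragment lengths:
  8→19: 11 bp
  19→28: 9 bp
  28→41: 13 bp
  41→49: 8 bp
  49→55: 6 bp
  55→58: 3 bp
  58→75: 17 bp
  75→82: 7 bp
  82→84: 2 bp
  84→95: 11 bp
  95→96: 1 bp
  96→100: 4 bp
  100→115: 15 bp
  115→136: 21 bp
  136→139: 3 bp
  139→145: 6 bp
  145→153: 8 bp
  153→164: 11 bp
  164→165: 1 bp
  165→175: 10 bp
  175→185: 10 bp
  185→187: 2 bp
  187→8 (wrap): 191-187+8 = 12 bp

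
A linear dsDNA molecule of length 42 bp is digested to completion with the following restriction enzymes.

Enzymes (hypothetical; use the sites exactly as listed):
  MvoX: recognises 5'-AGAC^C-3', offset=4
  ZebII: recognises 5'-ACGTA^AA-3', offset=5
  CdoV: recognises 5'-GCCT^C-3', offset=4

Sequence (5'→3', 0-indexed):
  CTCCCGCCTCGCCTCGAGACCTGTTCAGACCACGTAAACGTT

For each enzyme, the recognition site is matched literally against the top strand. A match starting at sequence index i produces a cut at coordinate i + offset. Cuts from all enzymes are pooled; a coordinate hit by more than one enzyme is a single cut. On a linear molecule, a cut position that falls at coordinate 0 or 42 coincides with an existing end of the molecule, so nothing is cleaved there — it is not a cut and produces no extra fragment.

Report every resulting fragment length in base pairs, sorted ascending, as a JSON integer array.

Per-enzyme occurrences:
  MvoX AGACC/4: at [16, 26] ⇒ [20, 30]
  ZebII ACGTAAA/5: at [31] ⇒ [36]
  CdoV GCCTC/4: at [5, 10] ⇒ [9, 14]

Pooled cuts: [9, 14, 20, 30, 36]

Fragments:
  [0,9): 9 bp
  [9,14): 5 bp
  [14,20): 6 bp
  [20,30): 10 bp
  [30,36): 6 bp
  [36,42): 6 bp

[5,6,6,6,9,10]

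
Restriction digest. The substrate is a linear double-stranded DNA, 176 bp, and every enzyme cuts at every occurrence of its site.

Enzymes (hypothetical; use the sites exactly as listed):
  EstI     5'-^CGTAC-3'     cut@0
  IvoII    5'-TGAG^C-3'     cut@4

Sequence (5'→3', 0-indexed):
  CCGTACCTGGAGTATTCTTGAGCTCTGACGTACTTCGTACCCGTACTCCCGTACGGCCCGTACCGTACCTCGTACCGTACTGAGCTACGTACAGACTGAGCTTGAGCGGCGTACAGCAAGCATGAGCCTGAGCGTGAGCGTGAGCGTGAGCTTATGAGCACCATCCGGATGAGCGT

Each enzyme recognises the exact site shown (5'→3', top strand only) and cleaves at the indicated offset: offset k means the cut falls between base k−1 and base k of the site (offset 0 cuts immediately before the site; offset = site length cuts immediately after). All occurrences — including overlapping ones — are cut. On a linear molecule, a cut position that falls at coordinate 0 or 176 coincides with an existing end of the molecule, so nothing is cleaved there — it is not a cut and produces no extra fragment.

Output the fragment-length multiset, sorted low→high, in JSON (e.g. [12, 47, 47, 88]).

Site scan:
  EstI (CGTAC, off=0): starts [1, 28, 35, 41, 49, 58, 63, 70, 75, 87, 109] → cuts [1, 28, 35, 41, 49, 58, 63, 70, 75, 87, 109]
  IvoII (TGAGC, off=4): starts [18, 80, 96, 102, 122, 128, 134, 140, 146, 154, 169] → cuts [22, 84, 100, 106, 126, 132, 138, 144, 150, 158, 173]

All cut coordinates (distinct, sorted): [1, 22, 28, 35, 41, 49, 58, 63, 70, 75, 84, 87, 100, 106, 109, 126, 132, 138, 144, 150, 158, 173]

Fragments:
  [0,1): 1 bp
  [1,22): 21 bp
  [22,28): 6 bp
  [28,35): 7 bp
  [35,41): 6 bp
  [41,49): 8 bp
  [49,58): 9 bp
  [58,63): 5 bp
  [63,70): 7 bp
  [70,75): 5 bp
  [75,84): 9 bp
  [84,87): 3 bp
  [87,100): 13 bp
  [100,106): 6 bp
  [106,109): 3 bp
  [109,126): 17 bp
  [126,132): 6 bp
  [132,138): 6 bp
  [138,144): 6 bp
  [144,150): 6 bp
  [150,158): 8 bp
  [158,173): 15 bp
  [173,176): 3 bp

[1,3,3,3,5,5,6,6,6,6,6,6,6,7,7,8,8,9,9,13,15,17,21]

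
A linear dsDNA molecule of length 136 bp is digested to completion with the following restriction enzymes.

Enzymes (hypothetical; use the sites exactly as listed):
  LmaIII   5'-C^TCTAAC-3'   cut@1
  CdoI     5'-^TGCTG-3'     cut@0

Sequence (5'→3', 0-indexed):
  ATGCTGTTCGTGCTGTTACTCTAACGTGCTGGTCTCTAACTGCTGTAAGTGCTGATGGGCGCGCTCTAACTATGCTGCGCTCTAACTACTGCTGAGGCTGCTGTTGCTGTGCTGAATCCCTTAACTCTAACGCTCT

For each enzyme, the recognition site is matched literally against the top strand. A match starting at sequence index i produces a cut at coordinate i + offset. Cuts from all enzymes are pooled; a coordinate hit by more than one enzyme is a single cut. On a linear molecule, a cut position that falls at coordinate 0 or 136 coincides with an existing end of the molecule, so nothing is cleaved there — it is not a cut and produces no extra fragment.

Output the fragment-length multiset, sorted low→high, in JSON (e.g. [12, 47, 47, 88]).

[1,5,6,6,7,8,8,8,9,9,9,9,9,11,15,16]

Scan for sites:
  LmaIII CTCTAAC/1: at [18, 33, 63, 79, 124] ⇒ [19, 34, 64, 80, 125]
  CdoI TGCTG/0: at [1, 10, 26, 40, 49, 72, 89, 98, 104, 109] ⇒ [1, 10, 26, 40, 49, 72, 89, 98, 104, 109]

Pooled cuts: [1, 10, 19, 26, 34, 40, 49, 64, 72, 80, 89, 98, 104, 109, 125]

Fragment lengths:
  [0,1): 1 bp
  [1,10): 9 bp
  [10,19): 9 bp
  [19,26): 7 bp
  [26,34): 8 bp
  [34,40): 6 bp
  [40,49): 9 bp
  [49,64): 15 bp
  [64,72): 8 bp
  [72,80): 8 bp
  [80,89): 9 bp
  [89,98): 9 bp
  [98,104): 6 bp
  [104,109): 5 bp
  [109,125): 16 bp
  [125,136): 11 bp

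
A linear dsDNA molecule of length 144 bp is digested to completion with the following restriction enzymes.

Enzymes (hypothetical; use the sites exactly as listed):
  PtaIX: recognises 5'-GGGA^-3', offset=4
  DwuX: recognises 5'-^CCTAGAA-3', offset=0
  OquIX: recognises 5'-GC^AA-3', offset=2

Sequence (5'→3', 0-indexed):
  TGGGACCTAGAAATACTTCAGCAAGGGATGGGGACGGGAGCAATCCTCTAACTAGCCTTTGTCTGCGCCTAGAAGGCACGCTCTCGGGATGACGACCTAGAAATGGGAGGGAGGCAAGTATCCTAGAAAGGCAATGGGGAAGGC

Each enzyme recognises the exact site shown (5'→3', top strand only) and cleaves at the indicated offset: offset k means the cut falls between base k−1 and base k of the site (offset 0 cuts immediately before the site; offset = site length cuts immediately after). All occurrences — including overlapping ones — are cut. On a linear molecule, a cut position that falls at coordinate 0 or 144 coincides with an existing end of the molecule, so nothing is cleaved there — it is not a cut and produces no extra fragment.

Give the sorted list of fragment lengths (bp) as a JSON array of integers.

Site scan:
  PtaIX GGGA/4: at [1, 24, 30, 35, 85, 104, 108, 136] ⇒ [5, 28, 34, 39, 89, 108, 112, 140]
  DwuX CCTAGAA/0: at [5, 67, 95, 121] ⇒ [5, 67, 95, 121]
  OquIX GCAA/2: at [20, 39, 113, 130] ⇒ [22, 41, 115, 132]

Pooled cuts: [5, 22, 28, 34, 39, 41, 67, 89, 95, 108, 112, 115, 121, 132, 140]

Fragments:
  [0,5): 5 bp
  [5,22): 17 bp
  [22,28): 6 bp
  [28,34): 6 bp
  [34,39): 5 bp
  [39,41): 2 bp
  [41,67): 26 bp
  [67,89): 22 bp
  [89,95): 6 bp
  [95,108): 13 bp
  [108,112): 4 bp
  [112,115): 3 bp
  [115,121): 6 bp
  [121,132): 11 bp
  [132,140): 8 bp
  [140,144): 4 bp

[2,3,4,4,5,5,6,6,6,6,8,11,13,17,22,26]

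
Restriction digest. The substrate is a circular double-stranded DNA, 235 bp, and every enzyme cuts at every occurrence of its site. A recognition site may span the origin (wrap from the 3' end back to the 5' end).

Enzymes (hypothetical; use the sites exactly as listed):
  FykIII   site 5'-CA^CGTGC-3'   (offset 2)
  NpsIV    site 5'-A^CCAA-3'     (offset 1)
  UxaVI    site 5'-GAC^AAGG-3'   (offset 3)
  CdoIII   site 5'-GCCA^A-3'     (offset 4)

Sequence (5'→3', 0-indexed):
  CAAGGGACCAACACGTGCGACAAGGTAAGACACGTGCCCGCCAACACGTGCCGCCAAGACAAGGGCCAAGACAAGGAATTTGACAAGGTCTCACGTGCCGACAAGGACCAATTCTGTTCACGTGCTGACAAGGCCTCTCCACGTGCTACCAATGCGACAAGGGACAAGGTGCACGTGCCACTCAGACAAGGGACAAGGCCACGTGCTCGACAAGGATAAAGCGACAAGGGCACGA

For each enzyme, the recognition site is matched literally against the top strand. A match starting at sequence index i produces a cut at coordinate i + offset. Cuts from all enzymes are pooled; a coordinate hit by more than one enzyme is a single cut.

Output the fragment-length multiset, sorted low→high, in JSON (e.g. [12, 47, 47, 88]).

Per-enzyme occurrences:
  FykIII CACGTGC/2: at [11, 30, 44, 91, 118, 139, 171, 199] ⇒ [13, 32, 46, 93, 120, 141, 173, 201]
  NpsIV ACCAA/1: at [6, 106, 147] ⇒ [7, 107, 148]
  UxaVI GACAAGG/3: at [18, 57, 69, 81, 99, 126, 155, 162, 184, 191, 208, 222, 233] ⇒ [1, 21, 60, 72, 84, 102, 129, 158, 165, 187, 194, 211, 225]
  CdoIII GCCAA/4: at [39, 52, 64] ⇒ [43, 56, 68]

All cut coordinates (distinct, sorted): [1, 7, 13, 21, 32, 43, 46, 56, 60, 68, 72, 84, 93, 102, 107, 120, 129, 141, 148, 158, 165, 173, 187, 194, 201, 211, 225]

Fragment lengths:
  1→7: 6 bp
  7→13: 6 bp
  13→21: 8 bp
  21→32: 11 bp
  32→43: 11 bp
  43→46: 3 bp
  46→56: 10 bp
  56→60: 4 bp
  60→68: 8 bp
  68→72: 4 bp
  72→84: 12 bp
  84→93: 9 bp
  93→102: 9 bp
  102→107: 5 bp
  107→120: 13 bp
  120→129: 9 bp
  129→141: 12 bp
  141→148: 7 bp
  148→158: 10 bp
  158→165: 7 bp
  165→173: 8 bp
  173→187: 14 bp
  187→194: 7 bp
  194→201: 7 bp
  201→211: 10 bp
  211→225: 14 bp
  225→1 (wrap): 235-225+1 = 11 bp

[3,4,4,5,6,6,7,7,7,7,8,8,8,9,9,9,10,10,10,11,11,11,12,12,13,14,14]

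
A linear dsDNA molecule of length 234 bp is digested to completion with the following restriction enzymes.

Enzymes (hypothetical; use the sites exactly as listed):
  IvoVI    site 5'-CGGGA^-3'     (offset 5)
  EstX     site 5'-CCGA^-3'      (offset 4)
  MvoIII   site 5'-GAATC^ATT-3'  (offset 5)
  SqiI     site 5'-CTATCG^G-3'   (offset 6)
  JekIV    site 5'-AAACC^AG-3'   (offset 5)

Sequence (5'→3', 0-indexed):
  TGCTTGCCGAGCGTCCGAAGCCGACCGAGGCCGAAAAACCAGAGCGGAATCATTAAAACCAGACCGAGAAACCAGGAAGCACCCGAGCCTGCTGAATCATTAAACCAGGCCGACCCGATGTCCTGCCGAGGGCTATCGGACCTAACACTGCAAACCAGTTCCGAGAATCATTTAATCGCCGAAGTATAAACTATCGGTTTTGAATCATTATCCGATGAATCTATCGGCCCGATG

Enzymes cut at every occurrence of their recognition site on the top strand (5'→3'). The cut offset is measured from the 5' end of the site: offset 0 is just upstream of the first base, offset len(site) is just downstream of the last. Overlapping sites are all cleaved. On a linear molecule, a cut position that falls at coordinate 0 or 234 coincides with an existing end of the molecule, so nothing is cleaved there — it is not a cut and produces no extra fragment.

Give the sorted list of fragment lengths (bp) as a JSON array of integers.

Site scan:
  IvoVI (CGGGA, off=5): no sites
  EstX CCGA/4: at [6, 14, 20, 24, 30, 63, 82, 109, 114, 125, 160, 178, 211, 228] ⇒ [10, 18, 24, 28, 34, 67, 86, 113, 118, 129, 164, 182, 215, 232]
  MvoIII GAATCATT/5: at [46, 93, 164, 201] ⇒ [51, 98, 169, 206]
  SqiI CTATCGG/6: at [132, 190, 220] ⇒ [138, 196, 226]
  JekIV AAACCAG/5: at [35, 55, 68, 101, 151] ⇒ [40, 60, 73, 106, 156]

Pooled cuts: [10, 18, 24, 28, 34, 40, 51, 60, 67, 73, 86, 98, 106, 113, 118, 129, 138, 156, 164, 169, 182, 196, 206, 215, 226, 232]

Fragment lengths:
  [0,10): 10 bp
  [10,18): 8 bp
  [18,24): 6 bp
  [24,28): 4 bp
  [28,34): 6 bp
  [34,40): 6 bp
  [40,51): 11 bp
  [51,60): 9 bp
  [60,67): 7 bp
  [67,73): 6 bp
  [73,86): 13 bp
  [86,98): 12 bp
  [98,106): 8 bp
  [106,113): 7 bp
  [113,118): 5 bp
  [118,129): 11 bp
  [129,138): 9 bp
  [138,156): 18 bp
  [156,164): 8 bp
  [164,169): 5 bp
  [169,182): 13 bp
  [182,196): 14 bp
  [196,206): 10 bp
  [206,215): 9 bp
  [215,226): 11 bp
  [226,232): 6 bp
  [232,234): 2 bp

[2,4,5,5,6,6,6,6,6,7,7,8,8,8,9,9,9,10,10,11,11,11,12,13,13,14,18]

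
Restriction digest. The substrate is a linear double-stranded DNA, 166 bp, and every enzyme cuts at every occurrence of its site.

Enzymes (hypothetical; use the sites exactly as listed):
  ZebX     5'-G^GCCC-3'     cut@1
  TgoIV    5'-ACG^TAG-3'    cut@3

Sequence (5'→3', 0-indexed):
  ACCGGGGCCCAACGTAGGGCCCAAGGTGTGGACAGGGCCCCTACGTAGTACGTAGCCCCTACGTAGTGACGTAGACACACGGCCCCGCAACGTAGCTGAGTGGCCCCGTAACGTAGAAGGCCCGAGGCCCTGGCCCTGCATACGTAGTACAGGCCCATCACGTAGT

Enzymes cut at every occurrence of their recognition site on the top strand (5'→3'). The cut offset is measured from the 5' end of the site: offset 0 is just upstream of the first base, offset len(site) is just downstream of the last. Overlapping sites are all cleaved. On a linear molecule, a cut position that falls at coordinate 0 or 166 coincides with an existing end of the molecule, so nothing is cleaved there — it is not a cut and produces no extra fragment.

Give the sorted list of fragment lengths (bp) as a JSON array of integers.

Per-enzyme occurrences:
  ZebX (GGCCC, off=1): starts [5, 17, 35, 80, 101, 118, 125, 131, 151] → cuts [6, 18, 36, 81, 102, 119, 126, 132, 152]
  TgoIV (ACGTAG, off=3): starts [11, 42, 49, 60, 68, 89, 110, 141, 159] → cuts [14, 45, 52, 63, 71, 92, 113, 144, 162]

Pooled cuts: [6, 14, 18, 36, 45, 52, 63, 71, 81, 92, 102, 113, 119, 126, 132, 144, 152, 162]

Fragments:
  [0,6): 6 bp
  [6,14): 8 bp
  [14,18): 4 bp
  [18,36): 18 bp
  [36,45): 9 bp
  [45,52): 7 bp
  [52,63): 11 bp
  [63,71): 8 bp
  [71,81): 10 bp
  [81,92): 11 bp
  [92,102): 10 bp
  [102,113): 11 bp
  [113,119): 6 bp
  [119,126): 7 bp
  [126,132): 6 bp
  [132,144): 12 bp
  [144,152): 8 bp
  [152,162): 10 bp
  [162,166): 4 bp

[4,4,6,6,6,7,7,8,8,8,9,10,10,10,11,11,11,12,18]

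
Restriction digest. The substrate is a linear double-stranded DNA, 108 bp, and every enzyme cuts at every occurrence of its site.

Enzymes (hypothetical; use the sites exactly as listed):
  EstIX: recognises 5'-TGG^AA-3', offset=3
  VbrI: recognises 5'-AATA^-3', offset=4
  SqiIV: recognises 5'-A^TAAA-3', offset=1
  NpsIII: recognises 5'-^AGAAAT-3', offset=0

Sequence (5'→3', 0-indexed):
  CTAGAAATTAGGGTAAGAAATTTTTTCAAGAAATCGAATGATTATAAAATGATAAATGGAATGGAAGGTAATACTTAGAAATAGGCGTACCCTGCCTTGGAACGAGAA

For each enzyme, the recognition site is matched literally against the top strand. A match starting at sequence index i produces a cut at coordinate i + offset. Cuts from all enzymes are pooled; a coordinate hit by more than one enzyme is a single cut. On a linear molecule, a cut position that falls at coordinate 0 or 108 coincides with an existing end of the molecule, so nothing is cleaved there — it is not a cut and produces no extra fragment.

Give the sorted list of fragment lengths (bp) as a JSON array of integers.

[2,3,5,7,7,8,8,9,13,13,16,17]

Per-enzyme occurrences:
  EstIX (TGGAA, off=3): starts [56, 61, 97] → cuts [59, 64, 100]
  VbrI (AATA, off=4): starts [69, 79] → cuts [73, 83]
  SqiIV (ATAAA, off=1): starts [43, 51] → cuts [44, 52]
  NpsIII (AGAAAT, off=0): starts [2, 15, 28, 76] → cuts [2, 15, 28, 76]

All cut coordinates (distinct, sorted): [2, 15, 28, 44, 52, 59, 64, 73, 76, 83, 100]

Fragments:
  [0,2): 2 bp
  [2,15): 13 bp
  [15,28): 13 bp
  [28,44): 16 bp
  [44,52): 8 bp
  [52,59): 7 bp
  [59,64): 5 bp
  [64,73): 9 bp
  [73,76): 3 bp
  [76,83): 7 bp
  [83,100): 17 bp
  [100,108): 8 bp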